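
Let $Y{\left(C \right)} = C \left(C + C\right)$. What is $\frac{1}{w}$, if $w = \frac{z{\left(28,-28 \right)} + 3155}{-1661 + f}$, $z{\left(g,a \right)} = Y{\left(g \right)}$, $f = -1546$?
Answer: $- \frac{3207}{4723} \approx -0.67902$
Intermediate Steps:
$Y{\left(C \right)} = 2 C^{2}$ ($Y{\left(C \right)} = C 2 C = 2 C^{2}$)
$z{\left(g,a \right)} = 2 g^{2}$
$w = - \frac{4723}{3207}$ ($w = \frac{2 \cdot 28^{2} + 3155}{-1661 - 1546} = \frac{2 \cdot 784 + 3155}{-3207} = \left(1568 + 3155\right) \left(- \frac{1}{3207}\right) = 4723 \left(- \frac{1}{3207}\right) = - \frac{4723}{3207} \approx -1.4727$)
$\frac{1}{w} = \frac{1}{- \frac{4723}{3207}} = - \frac{3207}{4723}$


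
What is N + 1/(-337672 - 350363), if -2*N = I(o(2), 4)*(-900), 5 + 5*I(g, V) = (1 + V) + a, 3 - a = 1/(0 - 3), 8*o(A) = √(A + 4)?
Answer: 206410499/688035 ≈ 300.00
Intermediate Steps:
o(A) = √(4 + A)/8 (o(A) = √(A + 4)/8 = √(4 + A)/8)
a = 10/3 (a = 3 - 1/(0 - 3) = 3 - 1/(-3) = 3 - 1*(-⅓) = 3 + ⅓ = 10/3 ≈ 3.3333)
I(g, V) = -2/15 + V/5 (I(g, V) = -1 + ((1 + V) + 10/3)/5 = -1 + (13/3 + V)/5 = -1 + (13/15 + V/5) = -2/15 + V/5)
N = 300 (N = -(-2/15 + (⅕)*4)*(-900)/2 = -(-2/15 + ⅘)*(-900)/2 = -(-900)/3 = -½*(-600) = 300)
N + 1/(-337672 - 350363) = 300 + 1/(-337672 - 350363) = 300 + 1/(-688035) = 300 - 1/688035 = 206410499/688035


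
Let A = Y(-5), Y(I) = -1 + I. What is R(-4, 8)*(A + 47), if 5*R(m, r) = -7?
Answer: -287/5 ≈ -57.400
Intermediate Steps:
R(m, r) = -7/5 (R(m, r) = (⅕)*(-7) = -7/5)
A = -6 (A = -1 - 5 = -6)
R(-4, 8)*(A + 47) = -7*(-6 + 47)/5 = -7/5*41 = -287/5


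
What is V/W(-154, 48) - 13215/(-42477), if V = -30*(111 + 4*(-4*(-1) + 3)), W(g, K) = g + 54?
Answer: 5948353/141590 ≈ 42.011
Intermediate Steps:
W(g, K) = 54 + g
V = -4170 (V = -30*(111 + 4*(4 + 3)) = -30*(111 + 4*7) = -30*(111 + 28) = -30*139 = -4170)
V/W(-154, 48) - 13215/(-42477) = -4170/(54 - 154) - 13215/(-42477) = -4170/(-100) - 13215*(-1/42477) = -4170*(-1/100) + 4405/14159 = 417/10 + 4405/14159 = 5948353/141590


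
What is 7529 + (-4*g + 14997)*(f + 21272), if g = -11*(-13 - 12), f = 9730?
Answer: 430842323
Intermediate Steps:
g = 275 (g = -11*(-25) = 275)
7529 + (-4*g + 14997)*(f + 21272) = 7529 + (-4*275 + 14997)*(9730 + 21272) = 7529 + (-1100 + 14997)*31002 = 7529 + 13897*31002 = 7529 + 430834794 = 430842323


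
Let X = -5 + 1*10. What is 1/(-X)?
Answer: -1/5 ≈ -0.20000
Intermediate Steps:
X = 5 (X = -5 + 10 = 5)
1/(-X) = 1/(-1*5) = 1/(-5) = -1/5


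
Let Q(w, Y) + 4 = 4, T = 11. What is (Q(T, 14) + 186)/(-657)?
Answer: -62/219 ≈ -0.28310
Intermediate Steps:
Q(w, Y) = 0 (Q(w, Y) = -4 + 4 = 0)
(Q(T, 14) + 186)/(-657) = (0 + 186)/(-657) = 186*(-1/657) = -62/219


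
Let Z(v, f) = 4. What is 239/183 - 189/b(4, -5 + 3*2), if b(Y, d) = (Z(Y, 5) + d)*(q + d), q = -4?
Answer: 12724/915 ≈ 13.906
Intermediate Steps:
b(Y, d) = (-4 + d)*(4 + d) (b(Y, d) = (4 + d)*(-4 + d) = (-4 + d)*(4 + d))
239/183 - 189/b(4, -5 + 3*2) = 239/183 - 189/(-16 + (-5 + 3*2)**2) = 239*(1/183) - 189/(-16 + (-5 + 6)**2) = 239/183 - 189/(-16 + 1**2) = 239/183 - 189/(-16 + 1) = 239/183 - 189/(-15) = 239/183 - 189*(-1/15) = 239/183 + 63/5 = 12724/915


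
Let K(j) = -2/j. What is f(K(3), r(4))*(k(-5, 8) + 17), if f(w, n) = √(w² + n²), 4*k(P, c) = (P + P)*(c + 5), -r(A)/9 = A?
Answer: -31*√2917/3 ≈ -558.10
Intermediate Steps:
r(A) = -9*A
k(P, c) = P*(5 + c)/2 (k(P, c) = ((P + P)*(c + 5))/4 = ((2*P)*(5 + c))/4 = (2*P*(5 + c))/4 = P*(5 + c)/2)
f(w, n) = √(n² + w²)
f(K(3), r(4))*(k(-5, 8) + 17) = √((-9*4)² + (-2/3)²)*((½)*(-5)*(5 + 8) + 17) = √((-36)² + (-2*⅓)²)*((½)*(-5)*13 + 17) = √(1296 + (-⅔)²)*(-65/2 + 17) = √(1296 + 4/9)*(-31/2) = √(11668/9)*(-31/2) = (2*√2917/3)*(-31/2) = -31*√2917/3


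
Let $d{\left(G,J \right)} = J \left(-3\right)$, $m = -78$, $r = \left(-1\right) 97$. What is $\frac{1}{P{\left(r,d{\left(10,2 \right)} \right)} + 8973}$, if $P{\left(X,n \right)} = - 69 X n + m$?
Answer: $- \frac{1}{31263} \approx -3.1987 \cdot 10^{-5}$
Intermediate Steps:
$r = -97$
$d{\left(G,J \right)} = - 3 J$
$P{\left(X,n \right)} = -78 - 69 X n$ ($P{\left(X,n \right)} = - 69 X n - 78 = -78 - 69 X n$)
$\frac{1}{P{\left(r,d{\left(10,2 \right)} \right)} + 8973} = \frac{1}{\left(-78 - - 6693 \left(\left(-3\right) 2\right)\right) + 8973} = \frac{1}{\left(-78 - \left(-6693\right) \left(-6\right)\right) + 8973} = \frac{1}{\left(-78 - 40158\right) + 8973} = \frac{1}{-40236 + 8973} = \frac{1}{-31263} = - \frac{1}{31263}$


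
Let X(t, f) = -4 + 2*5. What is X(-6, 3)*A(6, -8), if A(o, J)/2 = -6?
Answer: -72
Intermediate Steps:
A(o, J) = -12 (A(o, J) = 2*(-6) = -12)
X(t, f) = 6 (X(t, f) = -4 + 10 = 6)
X(-6, 3)*A(6, -8) = 6*(-12) = -72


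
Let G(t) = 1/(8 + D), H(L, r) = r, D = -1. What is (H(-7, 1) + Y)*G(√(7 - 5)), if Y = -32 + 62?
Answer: 31/7 ≈ 4.4286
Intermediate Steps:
G(t) = ⅐ (G(t) = 1/(8 - 1) = 1/7 = ⅐)
Y = 30
(H(-7, 1) + Y)*G(√(7 - 5)) = (1 + 30)*(⅐) = 31*(⅐) = 31/7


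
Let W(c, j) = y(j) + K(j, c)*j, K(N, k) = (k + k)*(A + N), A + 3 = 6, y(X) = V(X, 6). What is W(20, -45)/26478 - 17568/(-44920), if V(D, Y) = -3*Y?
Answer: 26807701/8259665 ≈ 3.2456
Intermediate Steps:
y(X) = -18 (y(X) = -3*6 = -18)
A = 3 (A = -3 + 6 = 3)
K(N, k) = 2*k*(3 + N) (K(N, k) = (k + k)*(3 + N) = (2*k)*(3 + N) = 2*k*(3 + N))
W(c, j) = -18 + 2*c*j*(3 + j) (W(c, j) = -18 + (2*c*(3 + j))*j = -18 + 2*c*j*(3 + j))
W(20, -45)/26478 - 17568/(-44920) = (-18 + 2*20*(-45)*(3 - 45))/26478 - 17568/(-44920) = (-18 + 2*20*(-45)*(-42))*(1/26478) - 17568*(-1/44920) = (-18 + 75600)*(1/26478) + 2196/5615 = 75582*(1/26478) + 2196/5615 = 4199/1471 + 2196/5615 = 26807701/8259665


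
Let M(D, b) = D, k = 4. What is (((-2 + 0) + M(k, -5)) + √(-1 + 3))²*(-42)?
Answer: -252 - 168*√2 ≈ -489.59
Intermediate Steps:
(((-2 + 0) + M(k, -5)) + √(-1 + 3))²*(-42) = (((-2 + 0) + 4) + √(-1 + 3))²*(-42) = ((-2 + 4) + √2)²*(-42) = (2 + √2)²*(-42) = -42*(2 + √2)²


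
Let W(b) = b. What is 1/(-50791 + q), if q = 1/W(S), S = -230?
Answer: -230/11681931 ≈ -1.9689e-5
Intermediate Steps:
q = -1/230 (q = 1/(-230) = -1/230 ≈ -0.0043478)
1/(-50791 + q) = 1/(-50791 - 1/230) = 1/(-11681931/230) = -230/11681931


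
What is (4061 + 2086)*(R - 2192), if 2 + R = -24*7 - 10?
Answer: -14580684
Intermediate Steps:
R = -180 (R = -2 + (-24*7 - 10) = -2 + (-168 - 10) = -2 - 178 = -180)
(4061 + 2086)*(R - 2192) = (4061 + 2086)*(-180 - 2192) = 6147*(-2372) = -14580684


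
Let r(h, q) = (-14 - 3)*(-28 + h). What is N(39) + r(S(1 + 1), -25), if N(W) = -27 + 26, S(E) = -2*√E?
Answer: 475 + 34*√2 ≈ 523.08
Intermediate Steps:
r(h, q) = 476 - 17*h (r(h, q) = -17*(-28 + h) = 476 - 17*h)
N(W) = -1
N(39) + r(S(1 + 1), -25) = -1 + (476 - (-34)*√(1 + 1)) = -1 + (476 - (-34)*√2) = -1 + (476 + 34*√2) = 475 + 34*√2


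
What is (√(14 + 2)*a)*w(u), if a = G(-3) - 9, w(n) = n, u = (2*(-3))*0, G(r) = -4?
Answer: 0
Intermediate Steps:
u = 0 (u = -6*0 = 0)
a = -13 (a = -4 - 9 = -13)
(√(14 + 2)*a)*w(u) = (√(14 + 2)*(-13))*0 = (√16*(-13))*0 = (4*(-13))*0 = -52*0 = 0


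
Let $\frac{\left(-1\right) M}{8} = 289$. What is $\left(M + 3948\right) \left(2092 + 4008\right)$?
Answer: $9979600$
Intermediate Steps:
$M = -2312$ ($M = \left(-8\right) 289 = -2312$)
$\left(M + 3948\right) \left(2092 + 4008\right) = \left(-2312 + 3948\right) \left(2092 + 4008\right) = 1636 \cdot 6100 = 9979600$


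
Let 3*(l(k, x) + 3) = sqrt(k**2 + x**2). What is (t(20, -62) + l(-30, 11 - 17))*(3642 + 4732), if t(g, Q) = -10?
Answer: -108862 + 16748*sqrt(26) ≈ -23464.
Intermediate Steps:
l(k, x) = -3 + sqrt(k**2 + x**2)/3
(t(20, -62) + l(-30, 11 - 17))*(3642 + 4732) = (-10 + (-3 + sqrt((-30)**2 + (11 - 17)**2)/3))*(3642 + 4732) = (-10 + (-3 + sqrt(900 + (-6)**2)/3))*8374 = (-10 + (-3 + sqrt(900 + 36)/3))*8374 = (-10 + (-3 + sqrt(936)/3))*8374 = (-10 + (-3 + (6*sqrt(26))/3))*8374 = (-10 + (-3 + 2*sqrt(26)))*8374 = (-13 + 2*sqrt(26))*8374 = -108862 + 16748*sqrt(26)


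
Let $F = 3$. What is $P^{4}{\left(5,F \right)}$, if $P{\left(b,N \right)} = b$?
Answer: $625$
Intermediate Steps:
$P^{4}{\left(5,F \right)} = 5^{4} = 625$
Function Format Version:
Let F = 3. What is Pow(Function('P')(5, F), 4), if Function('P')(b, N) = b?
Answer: 625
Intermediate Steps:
Pow(Function('P')(5, F), 4) = Pow(5, 4) = 625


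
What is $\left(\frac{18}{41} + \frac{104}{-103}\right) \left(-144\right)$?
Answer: $\frac{347040}{4223} \approx 82.179$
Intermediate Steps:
$\left(\frac{18}{41} + \frac{104}{-103}\right) \left(-144\right) = \left(18 \cdot \frac{1}{41} + 104 \left(- \frac{1}{103}\right)\right) \left(-144\right) = \left(\frac{18}{41} - \frac{104}{103}\right) \left(-144\right) = \left(- \frac{2410}{4223}\right) \left(-144\right) = \frac{347040}{4223}$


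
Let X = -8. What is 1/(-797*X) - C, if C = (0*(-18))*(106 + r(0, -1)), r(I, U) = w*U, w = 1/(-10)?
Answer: 1/6376 ≈ 0.00015684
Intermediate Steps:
w = -1/10 ≈ -0.10000
r(I, U) = -U/10
C = 0 (C = (0*(-18))*(106 - 1/10*(-1)) = 0*(106 + 1/10) = 0*(1061/10) = 0)
1/(-797*X) - C = 1/(-797*(-8)) - 1*0 = 1/6376 + 0 = 1/6376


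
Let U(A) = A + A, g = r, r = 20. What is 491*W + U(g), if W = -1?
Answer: -451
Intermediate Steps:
g = 20
U(A) = 2*A
491*W + U(g) = 491*(-1) + 2*20 = -491 + 40 = -451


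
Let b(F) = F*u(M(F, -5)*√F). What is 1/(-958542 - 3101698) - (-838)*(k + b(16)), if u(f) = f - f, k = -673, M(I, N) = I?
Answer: -2289869793761/4060240 ≈ -5.6397e+5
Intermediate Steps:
u(f) = 0
b(F) = 0 (b(F) = F*0 = 0)
1/(-958542 - 3101698) - (-838)*(k + b(16)) = 1/(-958542 - 3101698) - (-838)*(-673 + 0) = 1/(-4060240) - (-838)*(-673) = -1/4060240 - 1*563974 = -1/4060240 - 563974 = -2289869793761/4060240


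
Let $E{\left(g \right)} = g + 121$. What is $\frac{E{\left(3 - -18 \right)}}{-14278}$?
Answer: $- \frac{71}{7139} \approx -0.0099454$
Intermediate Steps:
$E{\left(g \right)} = 121 + g$
$\frac{E{\left(3 - -18 \right)}}{-14278} = \frac{121 + \left(3 - -18\right)}{-14278} = \left(121 + \left(3 + 18\right)\right) \left(- \frac{1}{14278}\right) = \left(121 + 21\right) \left(- \frac{1}{14278}\right) = 142 \left(- \frac{1}{14278}\right) = - \frac{71}{7139}$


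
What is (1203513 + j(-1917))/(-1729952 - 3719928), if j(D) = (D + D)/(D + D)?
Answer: -601757/2724940 ≈ -0.22083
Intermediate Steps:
j(D) = 1 (j(D) = (2*D)/((2*D)) = (2*D)*(1/(2*D)) = 1)
(1203513 + j(-1917))/(-1729952 - 3719928) = (1203513 + 1)/(-1729952 - 3719928) = 1203514/(-5449880) = 1203514*(-1/5449880) = -601757/2724940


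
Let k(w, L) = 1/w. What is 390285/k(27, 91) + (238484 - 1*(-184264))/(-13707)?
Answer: 16048862513/1523 ≈ 1.0538e+7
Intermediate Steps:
390285/k(27, 91) + (238484 - 1*(-184264))/(-13707) = 390285/(1/27) + (238484 - 1*(-184264))/(-13707) = 390285/(1/27) + (238484 + 184264)*(-1/13707) = 390285*27 + 422748*(-1/13707) = 10537695 - 46972/1523 = 16048862513/1523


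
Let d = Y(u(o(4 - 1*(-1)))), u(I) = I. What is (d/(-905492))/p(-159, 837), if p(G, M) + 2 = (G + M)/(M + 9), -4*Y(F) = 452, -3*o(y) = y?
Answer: -15933/153028148 ≈ -0.00010412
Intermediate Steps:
o(y) = -y/3
Y(F) = -113 (Y(F) = -¼*452 = -113)
d = -113
p(G, M) = -2 + (G + M)/(9 + M) (p(G, M) = -2 + (G + M)/(M + 9) = -2 + (G + M)/(9 + M))
(d/(-905492))/p(-159, 837) = (-113/(-905492))/(((-18 - 159 - 1*837)/(9 + 837))) = (-113*(-1/905492))/(((-18 - 159 - 837)/846)) = 113/(905492*(((1/846)*(-1014)))) = 113/(905492*(-169/141)) = (113/905492)*(-141/169) = -15933/153028148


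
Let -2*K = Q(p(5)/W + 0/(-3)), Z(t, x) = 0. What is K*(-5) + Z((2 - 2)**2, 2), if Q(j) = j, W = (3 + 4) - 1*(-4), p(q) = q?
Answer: 25/22 ≈ 1.1364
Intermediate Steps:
W = 11 (W = 7 + 4 = 11)
K = -5/22 (K = -(5/11 + 0/(-3))/2 = -(5*(1/11) + 0*(-1/3))/2 = -(5/11 + 0)/2 = -1/2*5/11 = -5/22 ≈ -0.22727)
K*(-5) + Z((2 - 2)**2, 2) = -5/22*(-5) + 0 = 25/22 + 0 = 25/22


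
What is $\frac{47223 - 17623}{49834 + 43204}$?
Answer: $\frac{14800}{46519} \approx 0.31815$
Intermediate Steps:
$\frac{47223 - 17623}{49834 + 43204} = \frac{29600}{93038} = 29600 \cdot \frac{1}{93038} = \frac{14800}{46519}$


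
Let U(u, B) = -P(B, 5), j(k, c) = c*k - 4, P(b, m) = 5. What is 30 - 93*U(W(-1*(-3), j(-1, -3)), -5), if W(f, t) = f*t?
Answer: 495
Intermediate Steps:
j(k, c) = -4 + c*k
U(u, B) = -5 (U(u, B) = -1*5 = -5)
30 - 93*U(W(-1*(-3), j(-1, -3)), -5) = 30 - 93*(-5) = 30 + 465 = 495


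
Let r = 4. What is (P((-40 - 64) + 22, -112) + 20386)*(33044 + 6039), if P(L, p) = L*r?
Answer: 783926814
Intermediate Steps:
P(L, p) = 4*L (P(L, p) = L*4 = 4*L)
(P((-40 - 64) + 22, -112) + 20386)*(33044 + 6039) = (4*((-40 - 64) + 22) + 20386)*(33044 + 6039) = (4*(-104 + 22) + 20386)*39083 = (4*(-82) + 20386)*39083 = (-328 + 20386)*39083 = 20058*39083 = 783926814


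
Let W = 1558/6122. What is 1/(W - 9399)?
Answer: -3061/28769560 ≈ -0.00010640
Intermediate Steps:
W = 779/3061 (W = 1558*(1/6122) = 779/3061 ≈ 0.25449)
1/(W - 9399) = 1/(779/3061 - 9399) = 1/(-28769560/3061) = -3061/28769560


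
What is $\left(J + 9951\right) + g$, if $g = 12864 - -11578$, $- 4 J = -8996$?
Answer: $36642$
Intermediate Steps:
$J = 2249$ ($J = \left(- \frac{1}{4}\right) \left(-8996\right) = 2249$)
$g = 24442$ ($g = 12864 + 11578 = 24442$)
$\left(J + 9951\right) + g = \left(2249 + 9951\right) + 24442 = 12200 + 24442 = 36642$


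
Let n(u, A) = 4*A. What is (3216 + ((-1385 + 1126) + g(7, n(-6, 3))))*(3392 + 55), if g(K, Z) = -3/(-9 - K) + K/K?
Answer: 163149957/16 ≈ 1.0197e+7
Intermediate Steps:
g(K, Z) = 1 - 3/(-9 - K) (g(K, Z) = -3/(-9 - K) + 1 = 1 - 3/(-9 - K))
(3216 + ((-1385 + 1126) + g(7, n(-6, 3))))*(3392 + 55) = (3216 + ((-1385 + 1126) + (12 + 7)/(9 + 7)))*(3392 + 55) = (3216 + (-259 + 19/16))*3447 = (3216 - 4125/16)*3447 = (47331/16)*3447 = 163149957/16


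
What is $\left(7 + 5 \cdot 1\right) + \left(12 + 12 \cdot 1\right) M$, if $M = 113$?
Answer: $2724$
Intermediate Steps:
$\left(7 + 5 \cdot 1\right) + \left(12 + 12 \cdot 1\right) M = \left(7 + 5 \cdot 1\right) + \left(12 + 12 \cdot 1\right) 113 = \left(7 + 5\right) + \left(12 + 12\right) 113 = 12 + 24 \cdot 113 = 12 + 2712 = 2724$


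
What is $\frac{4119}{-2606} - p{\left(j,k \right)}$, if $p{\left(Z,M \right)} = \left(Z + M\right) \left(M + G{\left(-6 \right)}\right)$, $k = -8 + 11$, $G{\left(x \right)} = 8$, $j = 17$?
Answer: $- \frac{577439}{2606} \approx -221.58$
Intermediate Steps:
$k = 3$
$p{\left(Z,M \right)} = \left(8 + M\right) \left(M + Z\right)$ ($p{\left(Z,M \right)} = \left(Z + M\right) \left(M + 8\right) = \left(M + Z\right) \left(8 + M\right) = \left(8 + M\right) \left(M + Z\right)$)
$\frac{4119}{-2606} - p{\left(j,k \right)} = \frac{4119}{-2606} - \left(3^{2} + 8 \cdot 3 + 8 \cdot 17 + 3 \cdot 17\right) = 4119 \left(- \frac{1}{2606}\right) - \left(9 + 24 + 136 + 51\right) = - \frac{4119}{2606} - 220 = - \frac{577439}{2606}$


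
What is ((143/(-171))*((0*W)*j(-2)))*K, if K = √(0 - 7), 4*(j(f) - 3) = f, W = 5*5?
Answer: 0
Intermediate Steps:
W = 25
j(f) = 3 + f/4
K = I*√7 (K = √(-7) = I*√7 ≈ 2.6458*I)
((143/(-171))*((0*W)*j(-2)))*K = ((143/(-171))*((0*25)*(3 + (¼)*(-2))))*(I*√7) = ((143*(-1/171))*(0*(3 - ½)))*(I*√7) = (-0*5/2)*(I*√7) = (-143/171*0)*(I*√7) = 0*(I*√7) = 0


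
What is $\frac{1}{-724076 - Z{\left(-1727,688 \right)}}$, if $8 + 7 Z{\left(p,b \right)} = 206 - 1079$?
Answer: $- \frac{7}{5067651} \approx -1.3813 \cdot 10^{-6}$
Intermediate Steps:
$Z{\left(p,b \right)} = - \frac{881}{7}$ ($Z{\left(p,b \right)} = - \frac{8}{7} + \frac{206 - 1079}{7} = - \frac{8}{7} + \frac{1}{7} \left(-873\right) = - \frac{8}{7} - \frac{873}{7} = - \frac{881}{7}$)
$\frac{1}{-724076 - Z{\left(-1727,688 \right)}} = \frac{1}{-724076 - - \frac{881}{7}} = \frac{1}{-724076 + \frac{881}{7}} = \frac{1}{- \frac{5067651}{7}} = - \frac{7}{5067651}$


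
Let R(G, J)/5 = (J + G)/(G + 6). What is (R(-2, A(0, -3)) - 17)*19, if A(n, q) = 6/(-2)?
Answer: -1767/4 ≈ -441.75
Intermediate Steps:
A(n, q) = -3 (A(n, q) = 6*(-1/2) = -3)
R(G, J) = 5*(G + J)/(6 + G) (R(G, J) = 5*((J + G)/(G + 6)) = 5*((G + J)/(6 + G)) = 5*(G + J)/(6 + G))
(R(-2, A(0, -3)) - 17)*19 = (5*(-2 - 3)/(6 - 2) - 17)*19 = (5*(-5)/4 - 17)*19 = (5*(1/4)*(-5) - 17)*19 = (-25/4 - 17)*19 = -93/4*19 = -1767/4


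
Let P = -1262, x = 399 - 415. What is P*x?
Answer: 20192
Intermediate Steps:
x = -16
P*x = -1262*(-16) = 20192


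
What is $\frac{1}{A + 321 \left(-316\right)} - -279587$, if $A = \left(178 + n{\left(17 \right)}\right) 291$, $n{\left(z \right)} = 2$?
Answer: $\frac{13715419871}{49056} \approx 2.7959 \cdot 10^{5}$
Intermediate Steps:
$A = 52380$ ($A = \left(178 + 2\right) 291 = 180 \cdot 291 = 52380$)
$\frac{1}{A + 321 \left(-316\right)} - -279587 = \frac{1}{52380 + 321 \left(-316\right)} - -279587 = \frac{1}{52380 - 101436} + 279587 = \frac{1}{-49056} + 279587 = - \frac{1}{49056} + 279587 = \frac{13715419871}{49056}$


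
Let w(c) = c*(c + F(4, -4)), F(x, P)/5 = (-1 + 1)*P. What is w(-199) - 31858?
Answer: 7743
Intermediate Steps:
F(x, P) = 0 (F(x, P) = 5*((-1 + 1)*P) = 5*(0*P) = 5*0 = 0)
w(c) = c² (w(c) = c*(c + 0) = c*c = c²)
w(-199) - 31858 = (-199)² - 31858 = 39601 - 31858 = 7743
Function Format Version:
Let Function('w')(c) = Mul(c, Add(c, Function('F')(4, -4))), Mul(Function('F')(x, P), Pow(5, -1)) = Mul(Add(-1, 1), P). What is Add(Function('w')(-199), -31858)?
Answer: 7743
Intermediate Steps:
Function('F')(x, P) = 0 (Function('F')(x, P) = Mul(5, Mul(Add(-1, 1), P)) = Mul(5, Mul(0, P)) = Mul(5, 0) = 0)
Function('w')(c) = Pow(c, 2) (Function('w')(c) = Mul(c, Add(c, 0)) = Mul(c, c) = Pow(c, 2))
Add(Function('w')(-199), -31858) = Add(Pow(-199, 2), -31858) = Add(39601, -31858) = 7743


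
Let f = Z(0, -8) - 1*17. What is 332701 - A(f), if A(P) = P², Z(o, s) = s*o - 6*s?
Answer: 331740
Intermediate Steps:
Z(o, s) = -6*s + o*s (Z(o, s) = o*s - 6*s = -6*s + o*s)
f = 31 (f = -8*(-6 + 0) - 1*17 = -8*(-6) - 17 = 48 - 17 = 31)
332701 - A(f) = 332701 - 1*31² = 332701 - 1*961 = 332701 - 961 = 331740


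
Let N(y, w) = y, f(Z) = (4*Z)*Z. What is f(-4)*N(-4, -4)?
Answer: -256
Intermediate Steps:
f(Z) = 4*Z**2
f(-4)*N(-4, -4) = (4*(-4)**2)*(-4) = (4*16)*(-4) = 64*(-4) = -256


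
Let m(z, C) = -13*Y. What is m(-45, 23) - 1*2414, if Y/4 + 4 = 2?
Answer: -2310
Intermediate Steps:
Y = -8 (Y = -16 + 4*2 = -16 + 8 = -8)
m(z, C) = 104 (m(z, C) = -13*(-8) = 104)
m(-45, 23) - 1*2414 = 104 - 1*2414 = 104 - 2414 = -2310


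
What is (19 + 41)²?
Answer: 3600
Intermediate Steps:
(19 + 41)² = 60² = 3600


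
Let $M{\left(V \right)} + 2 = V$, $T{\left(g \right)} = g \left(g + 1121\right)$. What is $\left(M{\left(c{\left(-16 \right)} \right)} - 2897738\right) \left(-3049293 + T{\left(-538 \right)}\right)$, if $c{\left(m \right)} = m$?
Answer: $9744999846932$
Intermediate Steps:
$T{\left(g \right)} = g \left(1121 + g\right)$
$M{\left(V \right)} = -2 + V$
$\left(M{\left(c{\left(-16 \right)} \right)} - 2897738\right) \left(-3049293 + T{\left(-538 \right)}\right) = \left(\left(-2 - 16\right) - 2897738\right) \left(-3049293 - 538 \left(1121 - 538\right)\right) = \left(-18 - 2897738\right) \left(-3049293 - 313654\right) = - 2897756 \left(-3049293 - 313654\right) = \left(-2897756\right) \left(-3362947\right) = 9744999846932$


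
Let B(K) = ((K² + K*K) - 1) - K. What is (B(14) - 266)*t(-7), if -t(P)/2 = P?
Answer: 1554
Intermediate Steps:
t(P) = -2*P
B(K) = -1 - K + 2*K² (B(K) = ((K² + K²) - 1) - K = (2*K² - 1) - K = (-1 + 2*K²) - K = -1 - K + 2*K²)
(B(14) - 266)*t(-7) = ((-1 - 1*14 + 2*14²) - 266)*(-2*(-7)) = ((-1 - 14 + 2*196) - 266)*14 = ((-1 - 14 + 392) - 266)*14 = (377 - 266)*14 = 111*14 = 1554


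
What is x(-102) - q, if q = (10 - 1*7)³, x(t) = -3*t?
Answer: 279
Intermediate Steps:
q = 27 (q = (10 - 7)³ = 3³ = 27)
x(-102) - q = -3*(-102) - 1*27 = 306 - 27 = 279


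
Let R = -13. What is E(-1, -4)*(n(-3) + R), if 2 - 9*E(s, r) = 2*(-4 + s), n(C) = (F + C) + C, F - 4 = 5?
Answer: -40/3 ≈ -13.333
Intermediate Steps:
F = 9 (F = 4 + 5 = 9)
n(C) = 9 + 2*C (n(C) = (9 + C) + C = 9 + 2*C)
E(s, r) = 10/9 - 2*s/9 (E(s, r) = 2/9 - 2*(-4 + s)/9 = 2/9 - (-8 + 2*s)/9 = 2/9 + (8/9 - 2*s/9) = 10/9 - 2*s/9)
E(-1, -4)*(n(-3) + R) = (10/9 - 2/9*(-1))*((9 + 2*(-3)) - 13) = (10/9 + 2/9)*((9 - 6) - 13) = 4*(3 - 13)/3 = (4/3)*(-10) = -40/3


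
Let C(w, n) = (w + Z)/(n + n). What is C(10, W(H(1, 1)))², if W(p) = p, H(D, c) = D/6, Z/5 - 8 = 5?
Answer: 50625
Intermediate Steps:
Z = 65 (Z = 40 + 5*5 = 40 + 25 = 65)
H(D, c) = D/6 (H(D, c) = D*(⅙) = D/6)
C(w, n) = (65 + w)/(2*n) (C(w, n) = (w + 65)/(n + n) = (65 + w)/((2*n)) = (65 + w)*(1/(2*n)) = (65 + w)/(2*n))
C(10, W(H(1, 1)))² = ((65 + 10)/(2*(((⅙)*1))))² = ((½)*75/(⅙))² = ((½)*6*75)² = 225² = 50625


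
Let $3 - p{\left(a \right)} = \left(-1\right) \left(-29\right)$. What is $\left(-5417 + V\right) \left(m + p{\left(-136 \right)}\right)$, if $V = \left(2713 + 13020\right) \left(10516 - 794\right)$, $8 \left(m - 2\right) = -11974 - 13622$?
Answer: $- \frac{986073865623}{2} \approx -4.9304 \cdot 10^{11}$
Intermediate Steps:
$m = - \frac{6395}{2}$ ($m = 2 + \frac{-11974 - 13622}{8} = 2 + \frac{1}{8} \left(-25596\right) = 2 - \frac{6399}{2} = - \frac{6395}{2} \approx -3197.5$)
$V = 152956226$ ($V = 15733 \cdot 9722 = 152956226$)
$p{\left(a \right)} = -26$ ($p{\left(a \right)} = 3 - \left(-1\right) \left(-29\right) = 3 - 29 = -26$)
$\left(-5417 + V\right) \left(m + p{\left(-136 \right)}\right) = \left(-5417 + 152956226\right) \left(- \frac{6395}{2} - 26\right) = 152950809 \left(- \frac{6447}{2}\right) = - \frac{986073865623}{2}$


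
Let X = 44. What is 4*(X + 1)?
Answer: 180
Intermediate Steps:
4*(X + 1) = 4*(44 + 1) = 4*45 = 180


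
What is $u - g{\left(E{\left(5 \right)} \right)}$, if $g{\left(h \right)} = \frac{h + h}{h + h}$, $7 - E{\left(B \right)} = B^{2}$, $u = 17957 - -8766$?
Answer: $26722$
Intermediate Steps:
$u = 26723$ ($u = 17957 + 8766 = 26723$)
$E{\left(B \right)} = 7 - B^{2}$
$g{\left(h \right)} = 1$ ($g{\left(h \right)} = \frac{2 h}{2 h} = 2 h \frac{1}{2 h} = 1$)
$u - g{\left(E{\left(5 \right)} \right)} = 26723 - 1 = 26722$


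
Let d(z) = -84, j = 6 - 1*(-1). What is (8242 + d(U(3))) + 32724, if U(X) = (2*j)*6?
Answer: 40882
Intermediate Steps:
j = 7 (j = 6 + 1 = 7)
U(X) = 84 (U(X) = (2*7)*6 = 14*6 = 84)
(8242 + d(U(3))) + 32724 = (8242 - 84) + 32724 = 8158 + 32724 = 40882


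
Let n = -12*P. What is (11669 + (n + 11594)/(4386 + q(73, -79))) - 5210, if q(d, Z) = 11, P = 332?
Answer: 28407833/4397 ≈ 6460.7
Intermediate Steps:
n = -3984 (n = -12*332 = -3984)
(11669 + (n + 11594)/(4386 + q(73, -79))) - 5210 = (11669 + (-3984 + 11594)/(4386 + 11)) - 5210 = (11669 + 7610/4397) - 5210 = 51316203/4397 - 5210 = 28407833/4397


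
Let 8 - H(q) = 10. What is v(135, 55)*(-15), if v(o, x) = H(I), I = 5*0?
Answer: 30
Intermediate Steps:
I = 0
H(q) = -2 (H(q) = 8 - 1*10 = 8 - 10 = -2)
v(o, x) = -2
v(135, 55)*(-15) = -2*(-15) = 30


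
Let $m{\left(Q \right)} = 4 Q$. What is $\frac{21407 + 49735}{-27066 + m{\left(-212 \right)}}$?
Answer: $- \frac{35571}{13957} \approx -2.5486$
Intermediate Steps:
$\frac{21407 + 49735}{-27066 + m{\left(-212 \right)}} = \frac{21407 + 49735}{-27066 + 4 \left(-212\right)} = \frac{71142}{-27066 - 848} = \frac{71142}{-27914} = 71142 \left(- \frac{1}{27914}\right) = - \frac{35571}{13957}$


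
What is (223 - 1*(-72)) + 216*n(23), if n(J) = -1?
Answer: 79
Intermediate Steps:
(223 - 1*(-72)) + 216*n(23) = (223 - 1*(-72)) + 216*(-1) = (223 + 72) - 216 = 295 - 216 = 79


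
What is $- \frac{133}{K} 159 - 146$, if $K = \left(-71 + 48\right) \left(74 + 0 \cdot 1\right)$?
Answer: $- \frac{227345}{1702} \approx -133.58$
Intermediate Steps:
$K = -1702$ ($K = - 23 \left(74 + 0\right) = \left(-23\right) 74 = -1702$)
$- \frac{133}{K} 159 - 146 = - \frac{133}{-1702} \cdot 159 - 146 = \left(-133\right) \left(- \frac{1}{1702}\right) 159 - 146 = \frac{133}{1702} \cdot 159 - 146 = \frac{21147}{1702} - 146 = - \frac{227345}{1702}$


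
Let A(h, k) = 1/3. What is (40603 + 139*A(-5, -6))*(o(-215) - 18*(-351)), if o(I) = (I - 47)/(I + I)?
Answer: 3852708836/15 ≈ 2.5685e+8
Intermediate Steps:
A(h, k) = 1/3
o(I) = (-47 + I)/(2*I) (o(I) = (-47 + I)/((2*I)) = (-47 + I)*(1/(2*I)) = (-47 + I)/(2*I))
(40603 + 139*A(-5, -6))*(o(-215) - 18*(-351)) = (40603 + 139*(1/3))*((1/2)*(-47 - 215)/(-215) - 18*(-351)) = (40603 + 139/3)*((1/2)*(-1/215)*(-262) + 6318) = 121948*(131/215 + 6318)/3 = (121948/3)*(1358501/215) = 3852708836/15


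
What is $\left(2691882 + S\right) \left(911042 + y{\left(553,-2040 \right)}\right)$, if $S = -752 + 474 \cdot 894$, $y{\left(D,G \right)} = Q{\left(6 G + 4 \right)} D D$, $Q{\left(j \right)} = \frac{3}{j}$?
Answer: $\frac{2480026062802265}{874} \approx 2.8376 \cdot 10^{12}$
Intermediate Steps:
$y{\left(D,G \right)} = \frac{3 D^{2}}{4 + 6 G}$ ($y{\left(D,G \right)} = \frac{3}{6 G + 4} D D = \frac{3}{4 + 6 G} D D = \frac{3 D}{4 + 6 G} D = \frac{3 D^{2}}{4 + 6 G}$)
$S = 423004$ ($S = -752 + 423756 = 423004$)
$\left(2691882 + S\right) \left(911042 + y{\left(553,-2040 \right)}\right) = \left(2691882 + 423004\right) \left(911042 + \frac{3 \cdot 553^{2}}{2 \left(2 + 3 \left(-2040\right)\right)}\right) = 3114886 \left(911042 + \frac{3}{2} \cdot 305809 \frac{1}{2 - 6120}\right) = 3114886 \left(911042 + \frac{3}{2} \cdot 305809 \frac{1}{-6118}\right) = 3114886 \left(911042 + \frac{3}{2} \cdot 305809 \left(- \frac{1}{6118}\right)\right) = 3114886 \left(911042 - \frac{131061}{1748}\right) = 3114886 \cdot \frac{1592370355}{1748} = \frac{2480026062802265}{874}$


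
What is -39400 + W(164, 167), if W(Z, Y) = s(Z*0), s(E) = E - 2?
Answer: -39402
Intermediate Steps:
s(E) = -2 + E
W(Z, Y) = -2 (W(Z, Y) = -2 + Z*0 = -2 + 0 = -2)
-39400 + W(164, 167) = -39400 - 2 = -39402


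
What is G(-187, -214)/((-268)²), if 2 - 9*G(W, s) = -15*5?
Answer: 77/646416 ≈ 0.00011912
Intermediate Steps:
G(W, s) = 77/9 (G(W, s) = 2/9 - (-5)*5/3 = 2/9 - ⅑*(-75) = 2/9 + 25/3 = 77/9)
G(-187, -214)/((-268)²) = 77/(9*((-268)²)) = (77/9)/71824 = (77/9)*(1/71824) = 77/646416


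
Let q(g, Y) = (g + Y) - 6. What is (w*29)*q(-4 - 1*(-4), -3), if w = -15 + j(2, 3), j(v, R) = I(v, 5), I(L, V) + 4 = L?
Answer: 4437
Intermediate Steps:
I(L, V) = -4 + L
j(v, R) = -4 + v
q(g, Y) = -6 + Y + g (q(g, Y) = (Y + g) - 6 = -6 + Y + g)
w = -17 (w = -15 + (-4 + 2) = -15 - 2 = -17)
(w*29)*q(-4 - 1*(-4), -3) = (-17*29)*(-6 - 3 + (-4 - 1*(-4))) = -493*(-6 - 3 + (-4 + 4)) = -493*(-6 - 3 + 0) = -493*(-9) = 4437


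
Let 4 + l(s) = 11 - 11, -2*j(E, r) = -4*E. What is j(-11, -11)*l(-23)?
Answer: 88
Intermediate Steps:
j(E, r) = 2*E (j(E, r) = -(-2)*E = 2*E)
l(s) = -4 (l(s) = -4 + (11 - 11) = -4 + 0 = -4)
j(-11, -11)*l(-23) = (2*(-11))*(-4) = -22*(-4) = 88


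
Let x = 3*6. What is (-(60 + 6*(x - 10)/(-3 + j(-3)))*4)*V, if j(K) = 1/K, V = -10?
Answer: 1824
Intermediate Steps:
x = 18
(-(60 + 6*(x - 10)/(-3 + j(-3)))*4)*V = (-(60 + 6*(18 - 10)/(-3 + 1/(-3)))*4)*(-10) = (-(60 + 48/(-3 - 1/3))*4)*(-10) = (-6/(1/(10 + 8/(-10/3)))*4)*(-10) = (-6/(1/(10 + 8*(-3/10)))*4)*(-10) = (-6/(1/(10 - 12/5))*4)*(-10) = (-6/(1/(38/5))*4)*(-10) = (-6/5/38*4)*(-10) = (-6*38/5*4)*(-10) = -228/5*4*(-10) = -912/5*(-10) = 1824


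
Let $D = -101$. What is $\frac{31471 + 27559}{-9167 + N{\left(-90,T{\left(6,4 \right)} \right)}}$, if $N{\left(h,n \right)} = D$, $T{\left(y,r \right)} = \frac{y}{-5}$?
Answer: $- \frac{29515}{4634} \approx -6.3692$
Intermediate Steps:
$T{\left(y,r \right)} = - \frac{y}{5}$ ($T{\left(y,r \right)} = y \left(- \frac{1}{5}\right) = - \frac{y}{5}$)
$N{\left(h,n \right)} = -101$
$\frac{31471 + 27559}{-9167 + N{\left(-90,T{\left(6,4 \right)} \right)}} = \frac{31471 + 27559}{-9167 - 101} = \frac{59030}{-9268} = 59030 \left(- \frac{1}{9268}\right) = - \frac{29515}{4634}$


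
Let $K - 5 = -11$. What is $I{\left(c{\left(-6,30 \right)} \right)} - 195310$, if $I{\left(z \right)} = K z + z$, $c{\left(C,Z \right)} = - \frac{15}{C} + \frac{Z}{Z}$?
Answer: $- \frac{390655}{2} \approx -1.9533 \cdot 10^{5}$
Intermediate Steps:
$K = -6$ ($K = 5 - 11 = -6$)
$c{\left(C,Z \right)} = 1 - \frac{15}{C}$ ($c{\left(C,Z \right)} = - \frac{15}{C} + 1 = 1 - \frac{15}{C}$)
$I{\left(z \right)} = - 5 z$ ($I{\left(z \right)} = - 6 z + z = - 5 z$)
$I{\left(c{\left(-6,30 \right)} \right)} - 195310 = - 5 \frac{-15 - 6}{-6} - 195310 = - 5 \left(\left(- \frac{1}{6}\right) \left(-21\right)\right) - 195310 = \left(-5\right) \frac{7}{2} - 195310 = - \frac{35}{2} - 195310 = - \frac{390655}{2}$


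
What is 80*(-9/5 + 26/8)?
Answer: 116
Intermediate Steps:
80*(-9/5 + 26/8) = 80*(-9*1/5 + 26*(1/8)) = 80*(-9/5 + 13/4) = 80*(29/20) = 116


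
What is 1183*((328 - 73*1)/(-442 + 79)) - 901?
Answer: -209576/121 ≈ -1732.0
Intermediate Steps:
1183*((328 - 73*1)/(-442 + 79)) - 901 = 1183*((328 - 73)/(-363)) - 901 = 1183*(255*(-1/363)) - 901 = 1183*(-85/121) - 901 = -100555/121 - 901 = -209576/121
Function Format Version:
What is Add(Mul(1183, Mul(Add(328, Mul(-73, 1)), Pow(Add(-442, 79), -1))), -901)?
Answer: Rational(-209576, 121) ≈ -1732.0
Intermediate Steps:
Add(Mul(1183, Mul(Add(328, Mul(-73, 1)), Pow(Add(-442, 79), -1))), -901) = Add(Mul(1183, Mul(Add(328, -73), Pow(-363, -1))), -901) = Add(Mul(1183, Mul(255, Rational(-1, 363))), -901) = Add(Mul(1183, Rational(-85, 121)), -901) = Add(Rational(-100555, 121), -901) = Rational(-209576, 121)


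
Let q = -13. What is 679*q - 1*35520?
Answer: -44347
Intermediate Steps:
679*q - 1*35520 = 679*(-13) - 1*35520 = -8827 - 35520 = -44347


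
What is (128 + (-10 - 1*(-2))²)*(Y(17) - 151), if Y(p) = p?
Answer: -25728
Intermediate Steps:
(128 + (-10 - 1*(-2))²)*(Y(17) - 151) = (128 + (-10 - 1*(-2))²)*(17 - 151) = (128 + (-10 + 2)²)*(-134) = (128 + (-8)²)*(-134) = (128 + 64)*(-134) = 192*(-134) = -25728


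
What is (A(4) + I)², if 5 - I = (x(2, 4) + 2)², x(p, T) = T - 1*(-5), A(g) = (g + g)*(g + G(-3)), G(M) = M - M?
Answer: 7056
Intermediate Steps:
G(M) = 0
A(g) = 2*g² (A(g) = (g + g)*(g + 0) = (2*g)*g = 2*g²)
x(p, T) = 5 + T (x(p, T) = T + 5 = 5 + T)
I = -116 (I = 5 - ((5 + 4) + 2)² = 5 - (9 + 2)² = 5 - 1*11² = 5 - 1*121 = 5 - 121 = -116)
(A(4) + I)² = (2*4² - 116)² = (2*16 - 116)² = (32 - 116)² = (-84)² = 7056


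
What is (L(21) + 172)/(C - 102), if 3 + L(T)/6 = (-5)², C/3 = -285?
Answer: -304/957 ≈ -0.31766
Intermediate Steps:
C = -855 (C = 3*(-285) = -855)
L(T) = 132 (L(T) = -18 + 6*(-5)² = -18 + 6*25 = -18 + 150 = 132)
(L(21) + 172)/(C - 102) = (132 + 172)/(-855 - 102) = 304/(-957) = 304*(-1/957) = -304/957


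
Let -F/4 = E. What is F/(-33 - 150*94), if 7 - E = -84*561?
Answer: 26932/2019 ≈ 13.339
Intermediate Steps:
E = 47131 (E = 7 - (-84)*561 = 7 - 1*(-47124) = 7 + 47124 = 47131)
F = -188524 (F = -4*47131 = -188524)
F/(-33 - 150*94) = -188524/(-33 - 150*94) = -188524/(-33 - 14100) = -188524/(-14133) = -188524*(-1/14133) = 26932/2019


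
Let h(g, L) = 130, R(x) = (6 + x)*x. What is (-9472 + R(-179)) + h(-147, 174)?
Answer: 21625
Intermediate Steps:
R(x) = x*(6 + x)
(-9472 + R(-179)) + h(-147, 174) = (-9472 - 179*(6 - 179)) + 130 = (-9472 - 179*(-173)) + 130 = (-9472 + 30967) + 130 = 21495 + 130 = 21625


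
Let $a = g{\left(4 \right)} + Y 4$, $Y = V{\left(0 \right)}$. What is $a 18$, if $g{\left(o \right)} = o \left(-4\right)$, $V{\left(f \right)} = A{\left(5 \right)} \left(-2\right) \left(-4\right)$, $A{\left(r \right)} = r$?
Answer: $2592$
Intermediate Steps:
$V{\left(f \right)} = 40$ ($V{\left(f \right)} = 5 \left(-2\right) \left(-4\right) = \left(-10\right) \left(-4\right) = 40$)
$Y = 40$
$g{\left(o \right)} = - 4 o$
$a = 144$ ($a = \left(-4\right) 4 + 40 \cdot 4 = -16 + 160 = 144$)
$a 18 = 144 \cdot 18 = 2592$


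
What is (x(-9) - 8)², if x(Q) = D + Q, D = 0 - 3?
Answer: 400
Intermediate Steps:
D = -3
x(Q) = -3 + Q
(x(-9) - 8)² = ((-3 - 9) - 8)² = (-12 - 8)² = (-20)² = 400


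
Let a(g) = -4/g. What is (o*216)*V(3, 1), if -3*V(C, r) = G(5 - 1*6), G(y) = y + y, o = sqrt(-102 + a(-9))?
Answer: 48*I*sqrt(914) ≈ 1451.2*I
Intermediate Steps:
o = I*sqrt(914)/3 (o = sqrt(-102 - 4/(-9)) = sqrt(-102 - 4*(-1/9)) = sqrt(-102 + 4/9) = sqrt(-914/9) = I*sqrt(914)/3 ≈ 10.077*I)
G(y) = 2*y
V(C, r) = 2/3 (V(C, r) = -2*(5 - 1*6)/3 = -2*(5 - 6)/3 = -2*(-1)/3 = -1/3*(-2) = 2/3)
(o*216)*V(3, 1) = ((I*sqrt(914)/3)*216)*(2/3) = (72*I*sqrt(914))*(2/3) = 48*I*sqrt(914)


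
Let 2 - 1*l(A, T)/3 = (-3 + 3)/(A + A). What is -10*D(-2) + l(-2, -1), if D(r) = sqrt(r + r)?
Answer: 6 - 20*I ≈ 6.0 - 20.0*I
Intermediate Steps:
D(r) = sqrt(2)*sqrt(r) (D(r) = sqrt(2*r) = sqrt(2)*sqrt(r))
l(A, T) = 6 (l(A, T) = 6 - 3*(-3 + 3)/(A + A) = 6 - 0/(2*A) = 6 - 0*1/(2*A) = 6 - 3*0 = 6 + 0 = 6)
-10*D(-2) + l(-2, -1) = -10*sqrt(2)*sqrt(-2) + 6 = -10*sqrt(2)*I*sqrt(2) + 6 = -20*I + 6 = 6 - 20*I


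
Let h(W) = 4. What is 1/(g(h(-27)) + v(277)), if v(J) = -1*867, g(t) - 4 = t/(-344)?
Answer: -86/74219 ≈ -0.0011587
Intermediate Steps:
g(t) = 4 - t/344 (g(t) = 4 + t/(-344) = 4 + t*(-1/344) = 4 - t/344)
v(J) = -867
1/(g(h(-27)) + v(277)) = 1/((4 - 1/344*4) - 867) = 1/((4 - 1/86) - 867) = 1/(343/86 - 867) = 1/(-74219/86) = -86/74219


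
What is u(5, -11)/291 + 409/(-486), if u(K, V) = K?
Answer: -38863/47142 ≈ -0.82438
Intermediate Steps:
u(5, -11)/291 + 409/(-486) = 5/291 + 409/(-486) = 5*(1/291) + 409*(-1/486) = 5/291 - 409/486 = -38863/47142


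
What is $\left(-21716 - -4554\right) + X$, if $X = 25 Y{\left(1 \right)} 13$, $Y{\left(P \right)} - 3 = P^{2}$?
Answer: $-15862$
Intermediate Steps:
$Y{\left(P \right)} = 3 + P^{2}$
$X = 1300$ ($X = 25 \left(3 + 1^{2}\right) 13 = 25 \left(3 + 1\right) 13 = 25 \cdot 4 \cdot 13 = 100 \cdot 13 = 1300$)
$\left(-21716 - -4554\right) + X = \left(-21716 - -4554\right) + 1300 = \left(-21716 + 4554\right) + 1300 = -17162 + 1300 = -15862$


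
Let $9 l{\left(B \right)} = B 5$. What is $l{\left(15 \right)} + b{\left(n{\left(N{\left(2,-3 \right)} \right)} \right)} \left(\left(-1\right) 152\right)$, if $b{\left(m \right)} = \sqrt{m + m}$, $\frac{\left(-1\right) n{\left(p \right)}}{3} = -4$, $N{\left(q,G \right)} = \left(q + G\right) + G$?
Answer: $\frac{25}{3} - 304 \sqrt{6} \approx -736.31$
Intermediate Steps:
$N{\left(q,G \right)} = q + 2 G$ ($N{\left(q,G \right)} = \left(G + q\right) + G = q + 2 G$)
$n{\left(p \right)} = 12$ ($n{\left(p \right)} = \left(-3\right) \left(-4\right) = 12$)
$l{\left(B \right)} = \frac{5 B}{9}$ ($l{\left(B \right)} = \frac{B 5}{9} = \frac{5 B}{9}$)
$b{\left(m \right)} = \sqrt{2} \sqrt{m}$ ($b{\left(m \right)} = \sqrt{2 m} = \sqrt{2} \sqrt{m}$)
$l{\left(15 \right)} + b{\left(n{\left(N{\left(2,-3 \right)} \right)} \right)} \left(\left(-1\right) 152\right) = \frac{5}{9} \cdot 15 + \sqrt{2} \sqrt{12} \left(\left(-1\right) 152\right) = \frac{25}{3} + \sqrt{2} \cdot 2 \sqrt{3} \left(-152\right) = \frac{25}{3} + 2 \sqrt{6} \left(-152\right) = \frac{25}{3} - 304 \sqrt{6}$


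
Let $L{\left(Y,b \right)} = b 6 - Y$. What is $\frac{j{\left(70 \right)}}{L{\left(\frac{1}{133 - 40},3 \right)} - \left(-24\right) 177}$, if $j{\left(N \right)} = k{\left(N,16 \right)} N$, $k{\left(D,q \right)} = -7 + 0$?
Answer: $- \frac{45570}{396737} \approx -0.11486$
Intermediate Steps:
$k{\left(D,q \right)} = -7$
$j{\left(N \right)} = - 7 N$
$L{\left(Y,b \right)} = - Y + 6 b$ ($L{\left(Y,b \right)} = 6 b - Y = - Y + 6 b$)
$\frac{j{\left(70 \right)}}{L{\left(\frac{1}{133 - 40},3 \right)} - \left(-24\right) 177} = \frac{\left(-7\right) 70}{\left(- \frac{1}{133 - 40} + 6 \cdot 3\right) - \left(-24\right) 177} = - \frac{490}{\left(- \frac{1}{93} + 18\right) - -4248} = - \frac{490}{\left(\left(-1\right) \frac{1}{93} + 18\right) + 4248} = - \frac{490}{\left(- \frac{1}{93} + 18\right) + 4248} = - \frac{490}{\frac{1673}{93} + 4248} = - \frac{490}{\frac{396737}{93}} = \left(-490\right) \frac{93}{396737} = - \frac{45570}{396737}$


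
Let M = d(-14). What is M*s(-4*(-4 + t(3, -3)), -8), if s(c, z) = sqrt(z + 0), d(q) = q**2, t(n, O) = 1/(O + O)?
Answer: 392*I*sqrt(2) ≈ 554.37*I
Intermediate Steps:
t(n, O) = 1/(2*O)
M = 196 (M = (-14)**2 = 196)
s(c, z) = sqrt(z)
M*s(-4*(-4 + t(3, -3)), -8) = 196*sqrt(-8) = 196*(2*I*sqrt(2)) = 392*I*sqrt(2)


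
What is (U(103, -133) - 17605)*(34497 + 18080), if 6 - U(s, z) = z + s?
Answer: -923725313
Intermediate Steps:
U(s, z) = 6 - s - z (U(s, z) = 6 - (z + s) = 6 - (s + z) = 6 + (-s - z) = 6 - s - z)
(U(103, -133) - 17605)*(34497 + 18080) = ((6 - 1*103 - 1*(-133)) - 17605)*(34497 + 18080) = ((6 - 103 + 133) - 17605)*52577 = (36 - 17605)*52577 = -17569*52577 = -923725313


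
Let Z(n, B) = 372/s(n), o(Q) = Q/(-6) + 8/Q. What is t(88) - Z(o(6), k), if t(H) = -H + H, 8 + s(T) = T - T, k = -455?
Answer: 93/2 ≈ 46.500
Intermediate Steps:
s(T) = -8 (s(T) = -8 + (T - T) = -8 + 0 = -8)
t(H) = 0
o(Q) = 8/Q - Q/6 (o(Q) = Q*(-⅙) + 8/Q = -Q/6 + 8/Q = 8/Q - Q/6)
Z(n, B) = -93/2 (Z(n, B) = 372/(-8) = 372*(-⅛) = -93/2)
t(88) - Z(o(6), k) = 0 - 1*(-93/2) = 0 + 93/2 = 93/2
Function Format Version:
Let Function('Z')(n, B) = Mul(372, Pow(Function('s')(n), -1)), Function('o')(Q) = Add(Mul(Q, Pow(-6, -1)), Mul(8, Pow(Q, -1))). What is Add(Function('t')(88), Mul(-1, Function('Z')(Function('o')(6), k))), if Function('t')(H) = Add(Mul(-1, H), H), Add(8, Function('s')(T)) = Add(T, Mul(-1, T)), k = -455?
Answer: Rational(93, 2) ≈ 46.500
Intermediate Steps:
Function('s')(T) = -8 (Function('s')(T) = Add(-8, Add(T, Mul(-1, T))) = Add(-8, 0) = -8)
Function('t')(H) = 0
Function('o')(Q) = Add(Mul(8, Pow(Q, -1)), Mul(Rational(-1, 6), Q)) (Function('o')(Q) = Add(Mul(Q, Rational(-1, 6)), Mul(8, Pow(Q, -1))) = Add(Mul(Rational(-1, 6), Q), Mul(8, Pow(Q, -1))) = Add(Mul(8, Pow(Q, -1)), Mul(Rational(-1, 6), Q)))
Function('Z')(n, B) = Rational(-93, 2) (Function('Z')(n, B) = Mul(372, Pow(-8, -1)) = Mul(372, Rational(-1, 8)) = Rational(-93, 2))
Add(Function('t')(88), Mul(-1, Function('Z')(Function('o')(6), k))) = Add(0, Mul(-1, Rational(-93, 2))) = Add(0, Rational(93, 2)) = Rational(93, 2)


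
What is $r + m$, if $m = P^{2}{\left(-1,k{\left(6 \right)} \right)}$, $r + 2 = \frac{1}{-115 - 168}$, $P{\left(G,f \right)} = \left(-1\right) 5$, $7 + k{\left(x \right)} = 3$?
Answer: $\frac{6508}{283} \approx 22.996$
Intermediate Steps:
$k{\left(x \right)} = -4$ ($k{\left(x \right)} = -7 + 3 = -4$)
$P{\left(G,f \right)} = -5$
$r = - \frac{567}{283}$ ($r = -2 + \frac{1}{-115 - 168} = -2 + \frac{1}{-283} = -2 - \frac{1}{283} = - \frac{567}{283} \approx -2.0035$)
$m = 25$ ($m = \left(-5\right)^{2} = 25$)
$r + m = - \frac{567}{283} + 25 = \frac{6508}{283}$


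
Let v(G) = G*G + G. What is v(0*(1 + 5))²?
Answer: 0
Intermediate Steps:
v(G) = G + G² (v(G) = G² + G = G + G²)
v(0*(1 + 5))² = ((0*(1 + 5))*(1 + 0*(1 + 5)))² = ((0*6)*(1 + 0*6))² = (0*(1 + 0))² = (0*1)² = 0² = 0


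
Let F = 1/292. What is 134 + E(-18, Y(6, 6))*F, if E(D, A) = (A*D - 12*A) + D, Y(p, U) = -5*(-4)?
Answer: 19255/146 ≈ 131.88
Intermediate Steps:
Y(p, U) = 20
F = 1/292 ≈ 0.0034247
E(D, A) = D - 12*A + A*D (E(D, A) = (-12*A + A*D) + D = D - 12*A + A*D)
134 + E(-18, Y(6, 6))*F = 134 + (-18 - 12*20 + 20*(-18))*(1/292) = 134 + (-18 - 240 - 360)*(1/292) = 134 - 618*1/292 = 134 - 309/146 = 19255/146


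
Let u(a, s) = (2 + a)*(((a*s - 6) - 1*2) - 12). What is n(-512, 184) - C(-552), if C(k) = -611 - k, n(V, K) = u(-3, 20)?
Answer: 139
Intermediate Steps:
u(a, s) = (-20 + a*s)*(2 + a) (u(a, s) = (2 + a)*(((-6 + a*s) - 2) - 12) = (2 + a)*((-8 + a*s) - 12) = (2 + a)*(-20 + a*s) = (-20 + a*s)*(2 + a))
n(V, K) = 80 (n(V, K) = -40 - 20*(-3) + 20*(-3)² + 2*(-3)*20 = -40 + 60 + 20*9 - 120 = -40 + 60 + 180 - 120 = 80)
n(-512, 184) - C(-552) = 80 - (-611 - 1*(-552)) = 80 - (-611 + 552) = 80 - 1*(-59) = 80 + 59 = 139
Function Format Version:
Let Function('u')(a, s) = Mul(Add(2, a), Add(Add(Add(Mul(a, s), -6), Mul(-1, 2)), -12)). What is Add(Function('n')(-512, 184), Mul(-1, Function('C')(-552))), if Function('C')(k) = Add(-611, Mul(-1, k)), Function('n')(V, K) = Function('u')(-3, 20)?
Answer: 139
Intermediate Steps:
Function('u')(a, s) = Mul(Add(-20, Mul(a, s)), Add(2, a)) (Function('u')(a, s) = Mul(Add(2, a), Add(Add(Add(-6, Mul(a, s)), -2), -12)) = Mul(Add(2, a), Add(Add(-8, Mul(a, s)), -12)) = Mul(Add(2, a), Add(-20, Mul(a, s))) = Mul(Add(-20, Mul(a, s)), Add(2, a)))
Function('n')(V, K) = 80 (Function('n')(V, K) = Add(-40, Mul(-20, -3), Mul(20, Pow(-3, 2)), Mul(2, -3, 20)) = Add(-40, 60, Mul(20, 9), -120) = Add(-40, 60, 180, -120) = 80)
Add(Function('n')(-512, 184), Mul(-1, Function('C')(-552))) = Add(80, Mul(-1, Add(-611, Mul(-1, -552)))) = Add(80, Mul(-1, Add(-611, 552))) = Add(80, Mul(-1, -59)) = Add(80, 59) = 139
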